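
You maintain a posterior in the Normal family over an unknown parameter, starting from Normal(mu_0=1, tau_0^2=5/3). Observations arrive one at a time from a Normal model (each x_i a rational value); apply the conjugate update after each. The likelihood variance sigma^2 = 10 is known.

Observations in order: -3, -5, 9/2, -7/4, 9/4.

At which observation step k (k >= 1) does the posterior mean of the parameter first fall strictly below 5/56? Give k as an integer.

obs 1: x=-3 → posterior Normal(3/7, 10/7)
obs 2: x=-5 → posterior Normal(-1/4, 5/4)
obs 3: x=9/2 → posterior Normal(5/18, 10/9)
obs 4: x=-7/4 → posterior Normal(3/40, 1)
obs 5: x=9/4 → posterior Normal(3/11, 10/11)

k = 2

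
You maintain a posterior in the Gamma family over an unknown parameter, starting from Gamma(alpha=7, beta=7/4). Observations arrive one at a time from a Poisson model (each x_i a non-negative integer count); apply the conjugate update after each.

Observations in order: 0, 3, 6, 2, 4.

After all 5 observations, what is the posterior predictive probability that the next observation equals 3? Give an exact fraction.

4003071006108698074913752256661932544/19232792489931358333837313998767870751

obs 1: x=0 → posterior Gamma(7, 11/4)
obs 2: x=3 → posterior Gamma(10, 15/4)
obs 3: x=6 → posterior Gamma(16, 19/4)
obs 4: x=2 → posterior Gamma(18, 23/4)
obs 5: x=4 → posterior Gamma(22, 27/4)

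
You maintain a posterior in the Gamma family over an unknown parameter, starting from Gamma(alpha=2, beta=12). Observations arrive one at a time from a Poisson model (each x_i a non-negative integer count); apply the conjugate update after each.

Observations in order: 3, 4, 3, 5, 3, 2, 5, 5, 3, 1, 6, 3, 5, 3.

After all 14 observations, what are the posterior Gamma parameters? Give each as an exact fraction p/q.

obs 1: x=3 → posterior Gamma(5, 13)
obs 2: x=4 → posterior Gamma(9, 14)
obs 3: x=3 → posterior Gamma(12, 15)
obs 4: x=5 → posterior Gamma(17, 16)
obs 5: x=3 → posterior Gamma(20, 17)
obs 6: x=2 → posterior Gamma(22, 18)
obs 7: x=5 → posterior Gamma(27, 19)
obs 8: x=5 → posterior Gamma(32, 20)
obs 9: x=3 → posterior Gamma(35, 21)
obs 10: x=1 → posterior Gamma(36, 22)
obs 11: x=6 → posterior Gamma(42, 23)
obs 12: x=3 → posterior Gamma(45, 24)
obs 13: x=5 → posterior Gamma(50, 25)
obs 14: x=3 → posterior Gamma(53, 26)

alpha=53, beta=26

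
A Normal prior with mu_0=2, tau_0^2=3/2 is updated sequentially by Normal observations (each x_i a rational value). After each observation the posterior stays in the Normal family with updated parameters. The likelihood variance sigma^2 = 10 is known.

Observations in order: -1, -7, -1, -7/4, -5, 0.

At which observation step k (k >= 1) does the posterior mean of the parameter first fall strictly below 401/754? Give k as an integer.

k = 3

obs 1: x=-1 → posterior Normal(37/23, 30/23)
obs 2: x=-7 → posterior Normal(8/13, 15/13)
obs 3: x=-1 → posterior Normal(13/29, 30/29)
obs 4: x=-7/4 → posterior Normal(31/128, 15/16)
obs 5: x=-5 → posterior Normal(-29/140, 6/7)
obs 6: x=0 → posterior Normal(-29/152, 15/19)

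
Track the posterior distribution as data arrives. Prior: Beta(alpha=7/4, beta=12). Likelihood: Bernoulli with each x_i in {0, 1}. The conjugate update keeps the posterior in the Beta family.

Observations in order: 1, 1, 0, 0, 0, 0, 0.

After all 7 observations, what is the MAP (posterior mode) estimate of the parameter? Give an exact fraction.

obs 1: x=1 → posterior Beta(11/4, 12)
obs 2: x=1 → posterior Beta(15/4, 12)
obs 3: x=0 → posterior Beta(15/4, 13)
obs 4: x=0 → posterior Beta(15/4, 14)
obs 5: x=0 → posterior Beta(15/4, 15)
obs 6: x=0 → posterior Beta(15/4, 16)
obs 7: x=0 → posterior Beta(15/4, 17)

11/75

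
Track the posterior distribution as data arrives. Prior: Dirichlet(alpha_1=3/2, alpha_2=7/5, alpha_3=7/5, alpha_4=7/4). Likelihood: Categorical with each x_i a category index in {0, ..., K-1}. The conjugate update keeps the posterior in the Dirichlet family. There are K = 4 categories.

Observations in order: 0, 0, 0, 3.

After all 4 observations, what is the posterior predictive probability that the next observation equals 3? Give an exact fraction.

55/201

obs 1: x=0 → posterior Dirichlet(5/2, 7/5, 7/5, 7/4)
obs 2: x=0 → posterior Dirichlet(7/2, 7/5, 7/5, 7/4)
obs 3: x=0 → posterior Dirichlet(9/2, 7/5, 7/5, 7/4)
obs 4: x=3 → posterior Dirichlet(9/2, 7/5, 7/5, 11/4)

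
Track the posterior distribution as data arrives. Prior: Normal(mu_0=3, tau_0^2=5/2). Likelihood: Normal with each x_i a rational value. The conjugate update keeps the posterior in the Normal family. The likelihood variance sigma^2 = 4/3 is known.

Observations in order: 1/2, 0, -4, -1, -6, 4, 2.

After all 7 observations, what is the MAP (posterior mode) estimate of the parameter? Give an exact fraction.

obs 1: x=1/2 → posterior Normal(63/46, 20/23)
obs 2: x=0 → posterior Normal(63/76, 10/19)
obs 3: x=-4 → posterior Normal(-57/106, 20/53)
obs 4: x=-1 → posterior Normal(-87/136, 5/17)
obs 5: x=-6 → posterior Normal(-267/166, 20/83)
obs 6: x=4 → posterior Normal(-3/4, 10/49)
obs 7: x=2 → posterior Normal(-87/226, 20/113)

-87/226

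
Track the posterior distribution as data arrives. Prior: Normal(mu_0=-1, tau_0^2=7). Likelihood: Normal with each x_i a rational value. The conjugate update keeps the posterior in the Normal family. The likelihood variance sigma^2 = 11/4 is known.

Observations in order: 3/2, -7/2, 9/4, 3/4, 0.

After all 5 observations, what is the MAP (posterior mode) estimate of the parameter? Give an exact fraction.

17/151

obs 1: x=3/2 → posterior Normal(31/39, 77/39)
obs 2: x=-7/2 → posterior Normal(-1, 77/67)
obs 3: x=9/4 → posterior Normal(-4/95, 77/95)
obs 4: x=3/4 → posterior Normal(17/123, 77/123)
obs 5: x=0 → posterior Normal(17/151, 77/151)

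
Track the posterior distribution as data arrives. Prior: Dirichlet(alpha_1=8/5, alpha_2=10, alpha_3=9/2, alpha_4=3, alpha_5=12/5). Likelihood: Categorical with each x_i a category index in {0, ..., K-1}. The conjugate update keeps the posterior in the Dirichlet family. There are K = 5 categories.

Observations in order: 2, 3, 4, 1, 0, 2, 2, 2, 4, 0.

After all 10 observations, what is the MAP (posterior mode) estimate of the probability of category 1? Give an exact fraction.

obs 1: x=2 → posterior Dirichlet(8/5, 10, 11/2, 3, 12/5)
obs 2: x=3 → posterior Dirichlet(8/5, 10, 11/2, 4, 12/5)
obs 3: x=4 → posterior Dirichlet(8/5, 10, 11/2, 4, 17/5)
obs 4: x=1 → posterior Dirichlet(8/5, 11, 11/2, 4, 17/5)
obs 5: x=0 → posterior Dirichlet(13/5, 11, 11/2, 4, 17/5)
obs 6: x=2 → posterior Dirichlet(13/5, 11, 13/2, 4, 17/5)
obs 7: x=2 → posterior Dirichlet(13/5, 11, 15/2, 4, 17/5)
obs 8: x=2 → posterior Dirichlet(13/5, 11, 17/2, 4, 17/5)
obs 9: x=4 → posterior Dirichlet(13/5, 11, 17/2, 4, 22/5)
obs 10: x=0 → posterior Dirichlet(18/5, 11, 17/2, 4, 22/5)

20/53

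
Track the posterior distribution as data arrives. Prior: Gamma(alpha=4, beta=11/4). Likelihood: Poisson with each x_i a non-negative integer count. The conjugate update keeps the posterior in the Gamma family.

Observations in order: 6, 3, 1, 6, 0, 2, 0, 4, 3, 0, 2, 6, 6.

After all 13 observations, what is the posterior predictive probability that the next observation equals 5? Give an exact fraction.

obs 1: x=6 → posterior Gamma(10, 15/4)
obs 2: x=3 → posterior Gamma(13, 19/4)
obs 3: x=1 → posterior Gamma(14, 23/4)
obs 4: x=6 → posterior Gamma(20, 27/4)
obs 5: x=0 → posterior Gamma(20, 31/4)
obs 6: x=2 → posterior Gamma(22, 35/4)
obs 7: x=0 → posterior Gamma(22, 39/4)
obs 8: x=4 → posterior Gamma(26, 43/4)
obs 9: x=3 → posterior Gamma(29, 47/4)
obs 10: x=0 → posterior Gamma(29, 51/4)
obs 11: x=2 → posterior Gamma(31, 55/4)
obs 12: x=6 → posterior Gamma(37, 59/4)
obs 13: x=6 → posterior Gamma(43, 63/4)

369616774294932181120964110187959979665007786417188130355620630463340609646288299963392/4483224940666198270986387212125921182677246728561944699423642807216798233004677538363841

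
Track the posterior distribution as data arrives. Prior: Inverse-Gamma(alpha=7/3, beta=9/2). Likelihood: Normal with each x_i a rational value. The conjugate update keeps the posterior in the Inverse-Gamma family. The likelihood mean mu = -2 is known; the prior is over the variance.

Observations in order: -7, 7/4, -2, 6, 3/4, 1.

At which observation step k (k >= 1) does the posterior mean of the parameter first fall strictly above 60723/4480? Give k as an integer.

obs 1: x=-7 → posterior Inverse-Gamma(17/6, 17)
obs 2: x=7/4 → posterior Inverse-Gamma(10/3, 769/32)
obs 3: x=-2 → posterior Inverse-Gamma(23/6, 769/32)
obs 4: x=6 → posterior Inverse-Gamma(13/3, 1793/32)
obs 5: x=3/4 → posterior Inverse-Gamma(29/6, 957/16)
obs 6: x=1 → posterior Inverse-Gamma(16/3, 1029/16)

k = 4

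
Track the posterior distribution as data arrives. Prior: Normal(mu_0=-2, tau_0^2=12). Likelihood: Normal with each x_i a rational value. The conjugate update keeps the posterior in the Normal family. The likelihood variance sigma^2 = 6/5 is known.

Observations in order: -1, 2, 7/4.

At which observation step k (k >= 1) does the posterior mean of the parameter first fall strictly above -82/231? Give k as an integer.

obs 1: x=-1 → posterior Normal(-12/11, 12/11)
obs 2: x=2 → posterior Normal(8/21, 4/7)
obs 3: x=7/4 → posterior Normal(51/62, 12/31)

k = 2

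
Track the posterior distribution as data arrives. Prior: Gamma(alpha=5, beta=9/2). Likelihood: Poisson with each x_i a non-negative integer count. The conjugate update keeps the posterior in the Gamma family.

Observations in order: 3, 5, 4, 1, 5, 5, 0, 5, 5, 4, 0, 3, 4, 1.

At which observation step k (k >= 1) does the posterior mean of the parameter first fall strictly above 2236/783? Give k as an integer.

obs 1: x=3 → posterior Gamma(8, 11/2)
obs 2: x=5 → posterior Gamma(13, 13/2)
obs 3: x=4 → posterior Gamma(17, 15/2)
obs 4: x=1 → posterior Gamma(18, 17/2)
obs 5: x=5 → posterior Gamma(23, 19/2)
obs 6: x=5 → posterior Gamma(28, 21/2)
obs 7: x=0 → posterior Gamma(28, 23/2)
obs 8: x=5 → posterior Gamma(33, 25/2)
obs 9: x=5 → posterior Gamma(38, 27/2)
obs 10: x=4 → posterior Gamma(42, 29/2)
obs 11: x=0 → posterior Gamma(42, 31/2)
obs 12: x=3 → posterior Gamma(45, 33/2)
obs 13: x=4 → posterior Gamma(49, 35/2)
obs 14: x=1 → posterior Gamma(50, 37/2)

k = 10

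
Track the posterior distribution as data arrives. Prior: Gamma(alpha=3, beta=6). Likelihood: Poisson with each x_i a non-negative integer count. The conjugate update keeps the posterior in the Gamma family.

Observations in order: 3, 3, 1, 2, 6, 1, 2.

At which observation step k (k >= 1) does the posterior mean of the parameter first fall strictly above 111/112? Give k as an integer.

obs 1: x=3 → posterior Gamma(6, 7)
obs 2: x=3 → posterior Gamma(9, 8)
obs 3: x=1 → posterior Gamma(10, 9)
obs 4: x=2 → posterior Gamma(12, 10)
obs 5: x=6 → posterior Gamma(18, 11)
obs 6: x=1 → posterior Gamma(19, 12)
obs 7: x=2 → posterior Gamma(21, 13)

k = 2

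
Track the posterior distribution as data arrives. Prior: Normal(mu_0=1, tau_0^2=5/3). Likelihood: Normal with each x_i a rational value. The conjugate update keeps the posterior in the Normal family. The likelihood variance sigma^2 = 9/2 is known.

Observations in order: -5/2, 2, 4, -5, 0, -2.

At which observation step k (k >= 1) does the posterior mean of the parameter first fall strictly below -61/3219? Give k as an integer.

obs 1: x=-5/2 → posterior Normal(2/37, 45/37)
obs 2: x=2 → posterior Normal(22/47, 45/47)
obs 3: x=4 → posterior Normal(62/57, 15/19)
obs 4: x=-5 → posterior Normal(12/67, 45/67)
obs 5: x=0 → posterior Normal(12/77, 45/77)
obs 6: x=-2 → posterior Normal(-8/87, 15/29)

k = 6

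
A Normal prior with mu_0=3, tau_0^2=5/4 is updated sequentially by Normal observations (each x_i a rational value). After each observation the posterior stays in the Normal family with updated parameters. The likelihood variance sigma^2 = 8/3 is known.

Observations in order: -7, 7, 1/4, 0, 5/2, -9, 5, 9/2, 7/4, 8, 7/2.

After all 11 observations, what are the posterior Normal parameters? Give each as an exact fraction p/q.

obs 1: x=-7 → posterior Normal(-9/47, 40/47)
obs 2: x=7 → posterior Normal(48/31, 20/31)
obs 3: x=1/4 → posterior Normal(57/44, 40/77)
obs 4: x=0 → posterior Normal(399/368, 10/23)
obs 5: x=5/2 → posterior Normal(549/428, 40/107)
obs 6: x=-9 → posterior Normal(9/488, 20/61)
obs 7: x=5 → posterior Normal(309/548, 40/137)
obs 8: x=9/2 → posterior Normal(579/608, 5/19)
obs 9: x=7/4 → posterior Normal(171/167, 40/167)
obs 10: x=8 → posterior Normal(291/182, 20/91)
obs 11: x=7/2 → posterior Normal(687/394, 40/197)

mu_0=687/394, tau_0^2=40/197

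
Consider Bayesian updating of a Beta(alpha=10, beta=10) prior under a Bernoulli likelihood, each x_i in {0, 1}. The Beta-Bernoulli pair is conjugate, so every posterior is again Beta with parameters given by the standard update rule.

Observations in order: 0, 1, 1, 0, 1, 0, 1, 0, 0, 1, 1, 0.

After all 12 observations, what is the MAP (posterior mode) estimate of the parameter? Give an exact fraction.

obs 1: x=0 → posterior Beta(10, 11)
obs 2: x=1 → posterior Beta(11, 11)
obs 3: x=1 → posterior Beta(12, 11)
obs 4: x=0 → posterior Beta(12, 12)
obs 5: x=1 → posterior Beta(13, 12)
obs 6: x=0 → posterior Beta(13, 13)
obs 7: x=1 → posterior Beta(14, 13)
obs 8: x=0 → posterior Beta(14, 14)
obs 9: x=0 → posterior Beta(14, 15)
obs 10: x=1 → posterior Beta(15, 15)
obs 11: x=1 → posterior Beta(16, 15)
obs 12: x=0 → posterior Beta(16, 16)

1/2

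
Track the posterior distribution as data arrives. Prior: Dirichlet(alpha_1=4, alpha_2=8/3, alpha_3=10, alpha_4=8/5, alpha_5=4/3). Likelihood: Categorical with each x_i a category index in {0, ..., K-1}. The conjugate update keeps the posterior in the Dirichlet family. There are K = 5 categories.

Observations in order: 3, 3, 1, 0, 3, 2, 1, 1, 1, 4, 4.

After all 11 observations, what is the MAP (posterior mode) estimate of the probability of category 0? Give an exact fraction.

obs 1: x=3 → posterior Dirichlet(4, 8/3, 10, 13/5, 4/3)
obs 2: x=3 → posterior Dirichlet(4, 8/3, 10, 18/5, 4/3)
obs 3: x=1 → posterior Dirichlet(4, 11/3, 10, 18/5, 4/3)
obs 4: x=0 → posterior Dirichlet(5, 11/3, 10, 18/5, 4/3)
obs 5: x=3 → posterior Dirichlet(5, 11/3, 10, 23/5, 4/3)
obs 6: x=2 → posterior Dirichlet(5, 11/3, 11, 23/5, 4/3)
obs 7: x=1 → posterior Dirichlet(5, 14/3, 11, 23/5, 4/3)
obs 8: x=1 → posterior Dirichlet(5, 17/3, 11, 23/5, 4/3)
obs 9: x=1 → posterior Dirichlet(5, 20/3, 11, 23/5, 4/3)
obs 10: x=4 → posterior Dirichlet(5, 20/3, 11, 23/5, 7/3)
obs 11: x=4 → posterior Dirichlet(5, 20/3, 11, 23/5, 10/3)

5/32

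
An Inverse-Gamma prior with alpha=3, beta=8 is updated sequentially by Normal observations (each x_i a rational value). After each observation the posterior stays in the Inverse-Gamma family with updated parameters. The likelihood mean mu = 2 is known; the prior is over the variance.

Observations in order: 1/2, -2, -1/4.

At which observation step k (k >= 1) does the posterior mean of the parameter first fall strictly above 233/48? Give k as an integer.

k = 2

obs 1: x=1/2 → posterior Inverse-Gamma(7/2, 73/8)
obs 2: x=-2 → posterior Inverse-Gamma(4, 137/8)
obs 3: x=-1/4 → posterior Inverse-Gamma(9/2, 629/32)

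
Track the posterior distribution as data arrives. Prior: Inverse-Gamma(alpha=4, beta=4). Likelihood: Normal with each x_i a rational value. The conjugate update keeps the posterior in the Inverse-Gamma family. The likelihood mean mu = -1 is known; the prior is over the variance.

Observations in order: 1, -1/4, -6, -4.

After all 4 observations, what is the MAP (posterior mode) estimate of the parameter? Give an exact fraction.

745/224

obs 1: x=1 → posterior Inverse-Gamma(9/2, 6)
obs 2: x=-1/4 → posterior Inverse-Gamma(5, 201/32)
obs 3: x=-6 → posterior Inverse-Gamma(11/2, 601/32)
obs 4: x=-4 → posterior Inverse-Gamma(6, 745/32)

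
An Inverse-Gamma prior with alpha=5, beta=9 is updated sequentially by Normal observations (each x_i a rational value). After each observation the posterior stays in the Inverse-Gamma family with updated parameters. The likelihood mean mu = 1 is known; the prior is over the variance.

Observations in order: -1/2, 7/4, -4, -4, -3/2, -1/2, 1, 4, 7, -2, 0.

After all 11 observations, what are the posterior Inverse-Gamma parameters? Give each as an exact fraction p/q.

obs 1: x=-1/2 → posterior Inverse-Gamma(11/2, 81/8)
obs 2: x=7/4 → posterior Inverse-Gamma(6, 333/32)
obs 3: x=-4 → posterior Inverse-Gamma(13/2, 733/32)
obs 4: x=-4 → posterior Inverse-Gamma(7, 1133/32)
obs 5: x=-3/2 → posterior Inverse-Gamma(15/2, 1233/32)
obs 6: x=-1/2 → posterior Inverse-Gamma(8, 1269/32)
obs 7: x=1 → posterior Inverse-Gamma(17/2, 1269/32)
obs 8: x=4 → posterior Inverse-Gamma(9, 1413/32)
obs 9: x=7 → posterior Inverse-Gamma(19/2, 1989/32)
obs 10: x=-2 → posterior Inverse-Gamma(10, 2133/32)
obs 11: x=0 → posterior Inverse-Gamma(21/2, 2149/32)

alpha=21/2, beta=2149/32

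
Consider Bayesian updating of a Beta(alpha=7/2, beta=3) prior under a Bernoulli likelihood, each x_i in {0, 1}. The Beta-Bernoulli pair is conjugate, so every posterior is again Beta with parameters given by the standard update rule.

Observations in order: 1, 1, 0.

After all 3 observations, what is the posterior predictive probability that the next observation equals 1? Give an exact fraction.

obs 1: x=1 → posterior Beta(9/2, 3)
obs 2: x=1 → posterior Beta(11/2, 3)
obs 3: x=0 → posterior Beta(11/2, 4)

11/19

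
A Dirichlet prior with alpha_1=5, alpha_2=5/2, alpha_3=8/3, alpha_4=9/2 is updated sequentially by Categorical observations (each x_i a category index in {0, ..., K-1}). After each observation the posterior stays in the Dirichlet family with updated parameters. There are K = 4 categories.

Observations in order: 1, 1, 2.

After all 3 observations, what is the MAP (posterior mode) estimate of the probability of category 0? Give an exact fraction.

obs 1: x=1 → posterior Dirichlet(5, 7/2, 8/3, 9/2)
obs 2: x=1 → posterior Dirichlet(5, 9/2, 8/3, 9/2)
obs 3: x=2 → posterior Dirichlet(5, 9/2, 11/3, 9/2)

12/41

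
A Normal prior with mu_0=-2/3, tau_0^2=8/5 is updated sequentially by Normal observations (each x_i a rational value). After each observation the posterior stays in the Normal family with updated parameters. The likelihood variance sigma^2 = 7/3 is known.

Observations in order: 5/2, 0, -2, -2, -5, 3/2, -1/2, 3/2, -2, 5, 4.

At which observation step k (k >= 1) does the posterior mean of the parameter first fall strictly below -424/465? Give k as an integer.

k = 5

obs 1: x=5/2 → posterior Normal(110/177, 56/59)
obs 2: x=0 → posterior Normal(110/249, 56/83)
obs 3: x=-2 → posterior Normal(-34/321, 56/107)
obs 4: x=-2 → posterior Normal(-178/393, 56/131)
obs 5: x=-5 → posterior Normal(-538/465, 56/155)
obs 6: x=3/2 → posterior Normal(-430/537, 56/179)
obs 7: x=-1/2 → posterior Normal(-466/609, 8/29)
obs 8: x=3/2 → posterior Normal(-358/681, 56/227)
obs 9: x=-2 → posterior Normal(-2/3, 56/251)
obs 10: x=5 → posterior Normal(-142/825, 56/275)
obs 11: x=4 → posterior Normal(146/897, 56/299)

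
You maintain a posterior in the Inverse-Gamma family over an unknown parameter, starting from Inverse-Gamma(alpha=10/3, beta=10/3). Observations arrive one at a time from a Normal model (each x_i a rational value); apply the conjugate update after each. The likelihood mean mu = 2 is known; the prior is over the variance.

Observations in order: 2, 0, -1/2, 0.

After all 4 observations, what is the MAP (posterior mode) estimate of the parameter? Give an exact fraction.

obs 1: x=2 → posterior Inverse-Gamma(23/6, 10/3)
obs 2: x=0 → posterior Inverse-Gamma(13/3, 16/3)
obs 3: x=-1/2 → posterior Inverse-Gamma(29/6, 203/24)
obs 4: x=0 → posterior Inverse-Gamma(16/3, 251/24)

251/152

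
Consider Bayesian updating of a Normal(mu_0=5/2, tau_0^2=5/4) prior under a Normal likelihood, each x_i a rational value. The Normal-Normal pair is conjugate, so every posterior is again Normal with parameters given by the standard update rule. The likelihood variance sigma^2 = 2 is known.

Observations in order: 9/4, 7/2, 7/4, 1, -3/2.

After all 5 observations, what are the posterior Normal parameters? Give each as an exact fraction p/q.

mu_0=5/3, tau_0^2=10/33

obs 1: x=9/4 → posterior Normal(125/52, 10/13)
obs 2: x=7/2 → posterior Normal(65/24, 5/9)
obs 3: x=7/4 → posterior Normal(5/2, 10/23)
obs 4: x=1 → posterior Normal(125/56, 5/14)
obs 5: x=-3/2 → posterior Normal(5/3, 10/33)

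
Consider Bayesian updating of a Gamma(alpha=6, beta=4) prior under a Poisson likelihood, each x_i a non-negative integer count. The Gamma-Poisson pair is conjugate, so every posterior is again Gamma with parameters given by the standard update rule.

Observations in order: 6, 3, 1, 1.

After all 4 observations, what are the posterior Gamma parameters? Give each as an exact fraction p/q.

alpha=17, beta=8

obs 1: x=6 → posterior Gamma(12, 5)
obs 2: x=3 → posterior Gamma(15, 6)
obs 3: x=1 → posterior Gamma(16, 7)
obs 4: x=1 → posterior Gamma(17, 8)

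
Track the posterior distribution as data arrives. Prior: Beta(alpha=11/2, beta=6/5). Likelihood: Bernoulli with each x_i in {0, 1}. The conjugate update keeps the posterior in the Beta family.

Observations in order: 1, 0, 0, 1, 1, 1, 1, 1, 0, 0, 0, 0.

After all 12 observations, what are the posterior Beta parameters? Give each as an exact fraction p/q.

alpha=23/2, beta=36/5

obs 1: x=1 → posterior Beta(13/2, 6/5)
obs 2: x=0 → posterior Beta(13/2, 11/5)
obs 3: x=0 → posterior Beta(13/2, 16/5)
obs 4: x=1 → posterior Beta(15/2, 16/5)
obs 5: x=1 → posterior Beta(17/2, 16/5)
obs 6: x=1 → posterior Beta(19/2, 16/5)
obs 7: x=1 → posterior Beta(21/2, 16/5)
obs 8: x=1 → posterior Beta(23/2, 16/5)
obs 9: x=0 → posterior Beta(23/2, 21/5)
obs 10: x=0 → posterior Beta(23/2, 26/5)
obs 11: x=0 → posterior Beta(23/2, 31/5)
obs 12: x=0 → posterior Beta(23/2, 36/5)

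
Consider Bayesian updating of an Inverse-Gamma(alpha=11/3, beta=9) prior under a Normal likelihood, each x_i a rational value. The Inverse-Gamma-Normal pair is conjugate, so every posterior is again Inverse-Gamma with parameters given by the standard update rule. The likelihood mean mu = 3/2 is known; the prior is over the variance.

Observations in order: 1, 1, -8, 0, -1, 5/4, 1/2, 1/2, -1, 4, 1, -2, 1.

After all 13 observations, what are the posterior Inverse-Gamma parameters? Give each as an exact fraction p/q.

alpha=61/6, beta=2313/32

obs 1: x=1 → posterior Inverse-Gamma(25/6, 73/8)
obs 2: x=1 → posterior Inverse-Gamma(14/3, 37/4)
obs 3: x=-8 → posterior Inverse-Gamma(31/6, 435/8)
obs 4: x=0 → posterior Inverse-Gamma(17/3, 111/2)
obs 5: x=-1 → posterior Inverse-Gamma(37/6, 469/8)
obs 6: x=5/4 → posterior Inverse-Gamma(20/3, 1877/32)
obs 7: x=1/2 → posterior Inverse-Gamma(43/6, 1893/32)
obs 8: x=1/2 → posterior Inverse-Gamma(23/3, 1909/32)
obs 9: x=-1 → posterior Inverse-Gamma(49/6, 2009/32)
obs 10: x=4 → posterior Inverse-Gamma(26/3, 2109/32)
obs 11: x=1 → posterior Inverse-Gamma(55/6, 2113/32)
obs 12: x=-2 → posterior Inverse-Gamma(29/3, 2309/32)
obs 13: x=1 → posterior Inverse-Gamma(61/6, 2313/32)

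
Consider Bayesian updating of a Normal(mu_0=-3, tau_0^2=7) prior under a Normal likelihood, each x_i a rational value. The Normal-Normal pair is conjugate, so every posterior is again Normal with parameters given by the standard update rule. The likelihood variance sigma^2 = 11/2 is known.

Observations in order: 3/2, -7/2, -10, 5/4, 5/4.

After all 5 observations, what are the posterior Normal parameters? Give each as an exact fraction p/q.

mu_0=-166/81, tau_0^2=77/81

obs 1: x=3/2 → posterior Normal(-12/25, 77/25)
obs 2: x=-7/2 → posterior Normal(-61/39, 77/39)
obs 3: x=-10 → posterior Normal(-201/53, 77/53)
obs 4: x=5/4 → posterior Normal(-367/134, 77/67)
obs 5: x=5/4 → posterior Normal(-166/81, 77/81)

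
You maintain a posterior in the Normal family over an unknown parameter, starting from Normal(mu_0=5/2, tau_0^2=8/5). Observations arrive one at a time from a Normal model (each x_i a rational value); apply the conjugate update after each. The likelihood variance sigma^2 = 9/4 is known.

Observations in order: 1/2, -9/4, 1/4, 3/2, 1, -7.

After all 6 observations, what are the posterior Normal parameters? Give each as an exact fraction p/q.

mu_0=-53/158, tau_0^2=24/79

obs 1: x=1/2 → posterior Normal(257/154, 72/77)
obs 2: x=-9/4 → posterior Normal(113/218, 72/109)
obs 3: x=1/4 → posterior Normal(43/94, 24/47)
obs 4: x=3/2 → posterior Normal(225/346, 72/173)
obs 5: x=1 → posterior Normal(289/410, 72/205)
obs 6: x=-7 → posterior Normal(-53/158, 24/79)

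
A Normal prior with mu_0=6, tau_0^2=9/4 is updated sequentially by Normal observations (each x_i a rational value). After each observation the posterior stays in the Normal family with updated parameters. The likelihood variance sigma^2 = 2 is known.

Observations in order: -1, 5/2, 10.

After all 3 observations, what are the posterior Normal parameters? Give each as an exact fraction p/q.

obs 1: x=-1 → posterior Normal(39/17, 18/17)
obs 2: x=5/2 → posterior Normal(123/52, 9/13)
obs 3: x=10 → posterior Normal(303/70, 18/35)

mu_0=303/70, tau_0^2=18/35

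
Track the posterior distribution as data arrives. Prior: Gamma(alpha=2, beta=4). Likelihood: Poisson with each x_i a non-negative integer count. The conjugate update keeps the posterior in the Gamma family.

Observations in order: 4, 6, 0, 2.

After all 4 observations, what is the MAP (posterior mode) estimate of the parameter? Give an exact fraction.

13/8

obs 1: x=4 → posterior Gamma(6, 5)
obs 2: x=6 → posterior Gamma(12, 6)
obs 3: x=0 → posterior Gamma(12, 7)
obs 4: x=2 → posterior Gamma(14, 8)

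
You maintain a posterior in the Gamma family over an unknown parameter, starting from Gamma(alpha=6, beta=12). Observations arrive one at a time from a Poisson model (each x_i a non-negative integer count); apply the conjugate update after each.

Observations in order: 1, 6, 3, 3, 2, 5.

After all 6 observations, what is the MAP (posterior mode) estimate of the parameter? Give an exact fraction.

obs 1: x=1 → posterior Gamma(7, 13)
obs 2: x=6 → posterior Gamma(13, 14)
obs 3: x=3 → posterior Gamma(16, 15)
obs 4: x=3 → posterior Gamma(19, 16)
obs 5: x=2 → posterior Gamma(21, 17)
obs 6: x=5 → posterior Gamma(26, 18)

25/18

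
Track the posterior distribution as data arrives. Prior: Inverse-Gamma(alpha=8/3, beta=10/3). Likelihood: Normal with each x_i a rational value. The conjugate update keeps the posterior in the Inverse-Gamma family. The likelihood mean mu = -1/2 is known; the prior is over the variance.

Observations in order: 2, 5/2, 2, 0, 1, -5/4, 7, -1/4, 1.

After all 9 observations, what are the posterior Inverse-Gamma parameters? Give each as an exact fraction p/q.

obs 1: x=2 → posterior Inverse-Gamma(19/6, 155/24)
obs 2: x=5/2 → posterior Inverse-Gamma(11/3, 263/24)
obs 3: x=2 → posterior Inverse-Gamma(25/6, 169/12)
obs 4: x=0 → posterior Inverse-Gamma(14/3, 341/24)
obs 5: x=1 → posterior Inverse-Gamma(31/6, 46/3)
obs 6: x=-5/4 → posterior Inverse-Gamma(17/3, 1499/96)
obs 7: x=7 → posterior Inverse-Gamma(37/6, 4199/96)
obs 8: x=-1/4 → posterior Inverse-Gamma(20/3, 2101/48)
obs 9: x=1 → posterior Inverse-Gamma(43/6, 2155/48)

alpha=43/6, beta=2155/48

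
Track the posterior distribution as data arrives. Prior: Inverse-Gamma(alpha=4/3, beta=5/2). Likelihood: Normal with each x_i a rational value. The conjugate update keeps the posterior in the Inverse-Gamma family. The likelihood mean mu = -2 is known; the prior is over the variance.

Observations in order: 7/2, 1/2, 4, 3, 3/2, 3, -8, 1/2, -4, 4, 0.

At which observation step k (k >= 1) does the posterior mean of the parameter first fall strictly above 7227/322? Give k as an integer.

obs 1: x=7/2 → posterior Inverse-Gamma(11/6, 141/8)
obs 2: x=1/2 → posterior Inverse-Gamma(7/3, 83/4)
obs 3: x=4 → posterior Inverse-Gamma(17/6, 155/4)
obs 4: x=3 → posterior Inverse-Gamma(10/3, 205/4)
obs 5: x=3/2 → posterior Inverse-Gamma(23/6, 459/8)
obs 6: x=3 → posterior Inverse-Gamma(13/3, 559/8)
obs 7: x=-8 → posterior Inverse-Gamma(29/6, 703/8)
obs 8: x=1/2 → posterior Inverse-Gamma(16/3, 91)
obs 9: x=-4 → posterior Inverse-Gamma(35/6, 93)
obs 10: x=4 → posterior Inverse-Gamma(19/3, 111)
obs 11: x=0 → posterior Inverse-Gamma(41/6, 113)

k = 7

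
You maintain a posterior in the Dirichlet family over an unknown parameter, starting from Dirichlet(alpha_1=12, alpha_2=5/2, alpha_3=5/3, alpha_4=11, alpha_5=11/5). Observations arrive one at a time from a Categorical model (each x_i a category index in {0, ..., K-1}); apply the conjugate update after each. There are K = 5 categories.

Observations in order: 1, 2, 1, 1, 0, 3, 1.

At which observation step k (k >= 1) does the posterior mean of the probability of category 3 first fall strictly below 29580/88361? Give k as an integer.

obs 1: x=1 → posterior Dirichlet(12, 7/2, 5/3, 11, 11/5)
obs 2: x=2 → posterior Dirichlet(12, 7/2, 8/3, 11, 11/5)
obs 3: x=1 → posterior Dirichlet(12, 9/2, 8/3, 11, 11/5)
obs 4: x=1 → posterior Dirichlet(12, 11/2, 8/3, 11, 11/5)
obs 5: x=0 → posterior Dirichlet(13, 11/2, 8/3, 11, 11/5)
obs 6: x=3 → posterior Dirichlet(13, 11/2, 8/3, 12, 11/5)
obs 7: x=1 → posterior Dirichlet(13, 13/2, 8/3, 12, 11/5)

k = 4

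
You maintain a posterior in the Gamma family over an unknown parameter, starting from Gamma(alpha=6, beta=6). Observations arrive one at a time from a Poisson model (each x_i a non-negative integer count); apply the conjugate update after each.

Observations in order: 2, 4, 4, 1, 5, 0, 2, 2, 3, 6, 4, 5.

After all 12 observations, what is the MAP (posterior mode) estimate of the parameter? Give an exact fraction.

obs 1: x=2 → posterior Gamma(8, 7)
obs 2: x=4 → posterior Gamma(12, 8)
obs 3: x=4 → posterior Gamma(16, 9)
obs 4: x=1 → posterior Gamma(17, 10)
obs 5: x=5 → posterior Gamma(22, 11)
obs 6: x=0 → posterior Gamma(22, 12)
obs 7: x=2 → posterior Gamma(24, 13)
obs 8: x=2 → posterior Gamma(26, 14)
obs 9: x=3 → posterior Gamma(29, 15)
obs 10: x=6 → posterior Gamma(35, 16)
obs 11: x=4 → posterior Gamma(39, 17)
obs 12: x=5 → posterior Gamma(44, 18)

43/18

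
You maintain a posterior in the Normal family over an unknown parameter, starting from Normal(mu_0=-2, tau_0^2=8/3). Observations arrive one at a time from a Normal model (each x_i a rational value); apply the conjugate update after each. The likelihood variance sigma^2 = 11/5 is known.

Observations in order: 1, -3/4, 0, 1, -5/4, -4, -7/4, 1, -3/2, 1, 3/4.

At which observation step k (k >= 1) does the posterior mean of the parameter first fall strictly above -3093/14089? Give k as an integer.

obs 1: x=1 → posterior Normal(-26/73, 88/73)
obs 2: x=-3/4 → posterior Normal(-56/113, 88/113)
obs 3: x=0 → posterior Normal(-56/153, 88/153)
obs 4: x=1 → posterior Normal(-16/193, 88/193)
obs 5: x=-5/4 → posterior Normal(-66/233, 88/233)
obs 6: x=-4 → posterior Normal(-226/273, 88/273)
obs 7: x=-7/4 → posterior Normal(-296/313, 88/313)
obs 8: x=1 → posterior Normal(-256/353, 88/353)
obs 9: x=-3/2 → posterior Normal(-316/393, 88/393)
obs 10: x=1 → posterior Normal(-276/433, 88/433)
obs 11: x=3/4 → posterior Normal(-246/473, 8/43)

k = 4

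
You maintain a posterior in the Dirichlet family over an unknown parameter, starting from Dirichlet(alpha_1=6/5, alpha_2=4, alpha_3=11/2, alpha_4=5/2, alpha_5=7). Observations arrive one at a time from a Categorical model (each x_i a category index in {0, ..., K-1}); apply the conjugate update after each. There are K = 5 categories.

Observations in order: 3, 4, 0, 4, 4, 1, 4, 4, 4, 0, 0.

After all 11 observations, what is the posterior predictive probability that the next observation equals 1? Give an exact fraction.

obs 1: x=3 → posterior Dirichlet(6/5, 4, 11/2, 7/2, 7)
obs 2: x=4 → posterior Dirichlet(6/5, 4, 11/2, 7/2, 8)
obs 3: x=0 → posterior Dirichlet(11/5, 4, 11/2, 7/2, 8)
obs 4: x=4 → posterior Dirichlet(11/5, 4, 11/2, 7/2, 9)
obs 5: x=4 → posterior Dirichlet(11/5, 4, 11/2, 7/2, 10)
obs 6: x=1 → posterior Dirichlet(11/5, 5, 11/2, 7/2, 10)
obs 7: x=4 → posterior Dirichlet(11/5, 5, 11/2, 7/2, 11)
obs 8: x=4 → posterior Dirichlet(11/5, 5, 11/2, 7/2, 12)
obs 9: x=4 → posterior Dirichlet(11/5, 5, 11/2, 7/2, 13)
obs 10: x=0 → posterior Dirichlet(16/5, 5, 11/2, 7/2, 13)
obs 11: x=0 → posterior Dirichlet(21/5, 5, 11/2, 7/2, 13)

25/156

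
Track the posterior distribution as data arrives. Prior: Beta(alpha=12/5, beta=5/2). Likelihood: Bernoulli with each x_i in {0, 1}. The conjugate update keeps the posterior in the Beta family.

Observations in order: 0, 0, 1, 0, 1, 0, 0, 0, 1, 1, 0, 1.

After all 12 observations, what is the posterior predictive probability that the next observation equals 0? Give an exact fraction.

obs 1: x=0 → posterior Beta(12/5, 7/2)
obs 2: x=0 → posterior Beta(12/5, 9/2)
obs 3: x=1 → posterior Beta(17/5, 9/2)
obs 4: x=0 → posterior Beta(17/5, 11/2)
obs 5: x=1 → posterior Beta(22/5, 11/2)
obs 6: x=0 → posterior Beta(22/5, 13/2)
obs 7: x=0 → posterior Beta(22/5, 15/2)
obs 8: x=0 → posterior Beta(22/5, 17/2)
obs 9: x=1 → posterior Beta(27/5, 17/2)
obs 10: x=1 → posterior Beta(32/5, 17/2)
obs 11: x=0 → posterior Beta(32/5, 19/2)
obs 12: x=1 → posterior Beta(37/5, 19/2)

95/169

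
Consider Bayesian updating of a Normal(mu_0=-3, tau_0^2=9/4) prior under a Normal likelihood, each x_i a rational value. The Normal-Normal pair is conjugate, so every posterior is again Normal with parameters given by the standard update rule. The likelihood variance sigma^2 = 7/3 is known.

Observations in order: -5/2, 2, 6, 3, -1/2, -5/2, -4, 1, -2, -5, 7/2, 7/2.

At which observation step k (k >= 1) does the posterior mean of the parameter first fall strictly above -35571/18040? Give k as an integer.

k = 2

obs 1: x=-5/2 → posterior Normal(-303/110, 63/55)
obs 2: x=2 → posterior Normal(-195/164, 63/82)
obs 3: x=6 → posterior Normal(129/218, 63/109)
obs 4: x=3 → posterior Normal(291/272, 63/136)
obs 5: x=-1/2 → posterior Normal(132/163, 63/163)
obs 6: x=-5/2 → posterior Normal(129/380, 63/190)
obs 7: x=-4 → posterior Normal(-87/434, 9/31)
obs 8: x=1 → posterior Normal(-33/488, 63/244)
obs 9: x=-2 → posterior Normal(-141/542, 63/271)
obs 10: x=-5 → posterior Normal(-411/596, 63/298)
obs 11: x=7/2 → posterior Normal(-111/325, 63/325)
obs 12: x=7/2 → posterior Normal(-3/64, 63/352)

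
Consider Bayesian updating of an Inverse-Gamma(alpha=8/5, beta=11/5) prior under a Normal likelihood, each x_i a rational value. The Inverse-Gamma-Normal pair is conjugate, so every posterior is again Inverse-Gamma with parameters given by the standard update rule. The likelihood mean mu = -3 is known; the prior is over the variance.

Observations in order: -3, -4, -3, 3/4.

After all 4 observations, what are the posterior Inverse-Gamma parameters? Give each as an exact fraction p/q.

alpha=18/5, beta=1557/160

obs 1: x=-3 → posterior Inverse-Gamma(21/10, 11/5)
obs 2: x=-4 → posterior Inverse-Gamma(13/5, 27/10)
obs 3: x=-3 → posterior Inverse-Gamma(31/10, 27/10)
obs 4: x=3/4 → posterior Inverse-Gamma(18/5, 1557/160)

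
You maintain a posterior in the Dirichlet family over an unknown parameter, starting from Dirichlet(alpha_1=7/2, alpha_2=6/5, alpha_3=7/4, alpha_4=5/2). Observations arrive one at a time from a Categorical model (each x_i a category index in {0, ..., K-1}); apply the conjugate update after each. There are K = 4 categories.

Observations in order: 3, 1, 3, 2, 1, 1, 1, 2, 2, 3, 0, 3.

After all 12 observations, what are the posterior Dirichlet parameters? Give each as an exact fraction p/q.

obs 1: x=3 → posterior Dirichlet(7/2, 6/5, 7/4, 7/2)
obs 2: x=1 → posterior Dirichlet(7/2, 11/5, 7/4, 7/2)
obs 3: x=3 → posterior Dirichlet(7/2, 11/5, 7/4, 9/2)
obs 4: x=2 → posterior Dirichlet(7/2, 11/5, 11/4, 9/2)
obs 5: x=1 → posterior Dirichlet(7/2, 16/5, 11/4, 9/2)
obs 6: x=1 → posterior Dirichlet(7/2, 21/5, 11/4, 9/2)
obs 7: x=1 → posterior Dirichlet(7/2, 26/5, 11/4, 9/2)
obs 8: x=2 → posterior Dirichlet(7/2, 26/5, 15/4, 9/2)
obs 9: x=2 → posterior Dirichlet(7/2, 26/5, 19/4, 9/2)
obs 10: x=3 → posterior Dirichlet(7/2, 26/5, 19/4, 11/2)
obs 11: x=0 → posterior Dirichlet(9/2, 26/5, 19/4, 11/2)
obs 12: x=3 → posterior Dirichlet(9/2, 26/5, 19/4, 13/2)

alpha_1=9/2, alpha_2=26/5, alpha_3=19/4, alpha_4=13/2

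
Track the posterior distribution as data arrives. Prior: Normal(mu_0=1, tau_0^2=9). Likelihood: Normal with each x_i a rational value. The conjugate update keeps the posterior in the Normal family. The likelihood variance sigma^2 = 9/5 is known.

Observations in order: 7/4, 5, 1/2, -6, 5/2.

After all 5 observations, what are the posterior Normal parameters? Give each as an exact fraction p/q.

mu_0=79/104, tau_0^2=9/26

obs 1: x=7/4 → posterior Normal(13/8, 3/2)
obs 2: x=5 → posterior Normal(139/44, 9/11)
obs 3: x=1/2 → posterior Normal(149/64, 9/16)
obs 4: x=-6 → posterior Normal(29/84, 3/7)
obs 5: x=5/2 → posterior Normal(79/104, 9/26)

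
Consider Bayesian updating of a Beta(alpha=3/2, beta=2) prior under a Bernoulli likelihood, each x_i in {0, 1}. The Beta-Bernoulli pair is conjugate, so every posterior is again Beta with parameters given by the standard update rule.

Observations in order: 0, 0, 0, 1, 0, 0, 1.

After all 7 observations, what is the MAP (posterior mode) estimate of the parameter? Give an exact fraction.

5/17

obs 1: x=0 → posterior Beta(3/2, 3)
obs 2: x=0 → posterior Beta(3/2, 4)
obs 3: x=0 → posterior Beta(3/2, 5)
obs 4: x=1 → posterior Beta(5/2, 5)
obs 5: x=0 → posterior Beta(5/2, 6)
obs 6: x=0 → posterior Beta(5/2, 7)
obs 7: x=1 → posterior Beta(7/2, 7)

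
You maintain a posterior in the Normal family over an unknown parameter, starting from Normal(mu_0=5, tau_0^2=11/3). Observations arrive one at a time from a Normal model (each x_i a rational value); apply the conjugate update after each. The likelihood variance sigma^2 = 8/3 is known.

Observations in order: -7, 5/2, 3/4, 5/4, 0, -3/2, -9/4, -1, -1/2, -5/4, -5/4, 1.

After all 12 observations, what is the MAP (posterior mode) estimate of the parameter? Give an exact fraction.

-247/560

obs 1: x=-7 → posterior Normal(-37/19, 88/57)
obs 2: x=5/2 → posterior Normal(-19/60, 44/45)
obs 3: x=3/4 → posterior Normal(-5/164, 88/123)
obs 4: x=5/4 → posterior Normal(25/104, 22/39)
obs 5: x=0 → posterior Normal(25/126, 88/189)
obs 6: x=-3/2 → posterior Normal(-2/37, 44/111)
obs 7: x=-9/4 → posterior Normal(-23/68, 88/255)
obs 8: x=-1 → posterior Normal(-53/128, 11/36)
obs 9: x=-1/2 → posterior Normal(-181/428, 88/321)
obs 10: x=-5/4 → posterior Normal(-1/2, 44/177)
obs 11: x=-5/4 → posterior Normal(-97/172, 88/387)
obs 12: x=1 → posterior Normal(-247/560, 22/105)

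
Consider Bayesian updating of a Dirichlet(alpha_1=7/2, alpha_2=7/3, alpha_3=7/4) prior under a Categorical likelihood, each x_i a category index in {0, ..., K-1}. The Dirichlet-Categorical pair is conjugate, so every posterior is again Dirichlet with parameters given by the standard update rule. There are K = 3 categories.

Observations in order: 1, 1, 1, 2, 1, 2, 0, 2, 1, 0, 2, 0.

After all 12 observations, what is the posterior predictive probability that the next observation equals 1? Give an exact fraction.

obs 1: x=1 → posterior Dirichlet(7/2, 10/3, 7/4)
obs 2: x=1 → posterior Dirichlet(7/2, 13/3, 7/4)
obs 3: x=1 → posterior Dirichlet(7/2, 16/3, 7/4)
obs 4: x=2 → posterior Dirichlet(7/2, 16/3, 11/4)
obs 5: x=1 → posterior Dirichlet(7/2, 19/3, 11/4)
obs 6: x=2 → posterior Dirichlet(7/2, 19/3, 15/4)
obs 7: x=0 → posterior Dirichlet(9/2, 19/3, 15/4)
obs 8: x=2 → posterior Dirichlet(9/2, 19/3, 19/4)
obs 9: x=1 → posterior Dirichlet(9/2, 22/3, 19/4)
obs 10: x=0 → posterior Dirichlet(11/2, 22/3, 19/4)
obs 11: x=2 → posterior Dirichlet(11/2, 22/3, 23/4)
obs 12: x=0 → posterior Dirichlet(13/2, 22/3, 23/4)

88/235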